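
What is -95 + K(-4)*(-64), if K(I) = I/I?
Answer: -159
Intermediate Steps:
K(I) = 1
-95 + K(-4)*(-64) = -95 + 1*(-64) = -95 - 64 = -159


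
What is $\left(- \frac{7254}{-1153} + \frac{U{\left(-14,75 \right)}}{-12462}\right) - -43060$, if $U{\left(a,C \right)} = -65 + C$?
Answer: $\frac{309403003489}{7184343} \approx 43066.0$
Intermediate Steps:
$\left(- \frac{7254}{-1153} + \frac{U{\left(-14,75 \right)}}{-12462}\right) - -43060 = \left(- \frac{7254}{-1153} + \frac{-65 + 75}{-12462}\right) - -43060 = \left(\left(-7254\right) \left(- \frac{1}{1153}\right) + 10 \left(- \frac{1}{12462}\right)\right) + 43060 = \left(\frac{7254}{1153} - \frac{5}{6231}\right) + 43060 = \frac{45193909}{7184343} + 43060 = \frac{309403003489}{7184343}$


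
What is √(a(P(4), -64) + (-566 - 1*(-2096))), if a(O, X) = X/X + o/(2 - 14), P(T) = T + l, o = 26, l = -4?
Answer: √55038/6 ≈ 39.100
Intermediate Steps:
P(T) = -4 + T (P(T) = T - 4 = -4 + T)
a(O, X) = -7/6 (a(O, X) = X/X + 26/(2 - 14) = 1 + 26/(-12) = 1 + 26*(-1/12) = 1 - 13/6 = -7/6)
√(a(P(4), -64) + (-566 - 1*(-2096))) = √(-7/6 + (-566 - 1*(-2096))) = √(-7/6 + (-566 + 2096)) = √(-7/6 + 1530) = √(9173/6) = √55038/6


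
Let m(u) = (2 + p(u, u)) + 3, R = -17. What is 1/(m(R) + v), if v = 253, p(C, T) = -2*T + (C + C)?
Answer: 1/258 ≈ 0.0038760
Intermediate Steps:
p(C, T) = -2*T + 2*C
m(u) = 5 (m(u) = (2 + (-2*u + 2*u)) + 3 = (2 + 0) + 3 = 2 + 3 = 5)
1/(m(R) + v) = 1/(5 + 253) = 1/258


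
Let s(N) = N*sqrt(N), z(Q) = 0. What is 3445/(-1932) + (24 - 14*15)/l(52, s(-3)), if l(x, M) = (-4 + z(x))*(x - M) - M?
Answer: (-31005*sqrt(3) + 357208*I)/(1932*(-208*I + 9*sqrt(3))) ≈ -0.89389 - 0.066643*I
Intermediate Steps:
s(N) = N**(3/2)
l(x, M) = -4*x + 3*M (l(x, M) = (-4 + 0)*(x - M) - M = -4*(x - M) - M = (-4*x + 4*M) - M = -4*x + 3*M)
3445/(-1932) + (24 - 14*15)/l(52, s(-3)) = 3445/(-1932) + (24 - 14*15)/(-4*52 + 3*(-3)**(3/2)) = 3445*(-1/1932) + (24 - 210)/(-208 + 3*(-3*I*sqrt(3))) = -3445/1932 - 186/(-208 - 9*I*sqrt(3))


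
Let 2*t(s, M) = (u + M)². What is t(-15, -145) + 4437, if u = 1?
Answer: 14805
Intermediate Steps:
t(s, M) = (1 + M)²/2
t(-15, -145) + 4437 = (1 - 145)²/2 + 4437 = (½)*(-144)² + 4437 = (½)*20736 + 4437 = 10368 + 4437 = 14805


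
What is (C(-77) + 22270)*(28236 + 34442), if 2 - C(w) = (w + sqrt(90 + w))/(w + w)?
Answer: 1395933077 + 407*sqrt(13) ≈ 1.3959e+9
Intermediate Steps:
C(w) = 2 - (w + sqrt(90 + w))/(2*w) (C(w) = 2 - (w + sqrt(90 + w))/(w + w) = 2 - (w + sqrt(90 + w))/(2*w))
(C(-77) + 22270)*(28236 + 34442) = ((1/2)*(-sqrt(90 - 77) + 3*(-77))/(-77) + 22270)*(28236 + 34442) = ((1/2)*(-1/77)*(-sqrt(13) - 231) + 22270)*62678 = ((1/2)*(-1/77)*(-231 - sqrt(13)) + 22270)*62678 = ((3/2 + sqrt(13)/154) + 22270)*62678 = (44543/2 + sqrt(13)/154)*62678 = 1395933077 + 407*sqrt(13)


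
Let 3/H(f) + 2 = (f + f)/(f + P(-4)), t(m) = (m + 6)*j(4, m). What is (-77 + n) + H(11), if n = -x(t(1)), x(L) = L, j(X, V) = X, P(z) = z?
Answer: -819/8 ≈ -102.38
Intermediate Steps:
t(m) = 24 + 4*m (t(m) = (m + 6)*4 = (6 + m)*4 = 24 + 4*m)
H(f) = 3/(-2 + 2*f/(-4 + f)) (H(f) = 3/(-2 + (f + f)/(f - 4)) = 3/(-2 + (2*f)/(-4 + f)) = 3/(-2 + 2*f/(-4 + f)))
n = -28 (n = -(24 + 4*1) = -(24 + 4) = -1*28 = -28)
(-77 + n) + H(11) = (-77 - 28) + (-3/2 + (3/8)*11) = -105 + (-3/2 + 33/8) = -105 + 21/8 = -819/8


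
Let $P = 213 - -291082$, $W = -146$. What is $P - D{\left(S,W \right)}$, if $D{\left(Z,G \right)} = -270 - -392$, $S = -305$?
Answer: $291173$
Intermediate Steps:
$P = 291295$ ($P = 213 + 291082 = 291295$)
$D{\left(Z,G \right)} = 122$ ($D{\left(Z,G \right)} = -270 + 392 = 122$)
$P - D{\left(S,W \right)} = 291295 - 122 = 291173$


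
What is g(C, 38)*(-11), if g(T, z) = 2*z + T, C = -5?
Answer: -781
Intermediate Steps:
g(T, z) = T + 2*z
g(C, 38)*(-11) = (-5 + 2*38)*(-11) = (-5 + 76)*(-11) = 71*(-11) = -781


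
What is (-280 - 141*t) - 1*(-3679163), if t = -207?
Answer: 3708070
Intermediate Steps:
(-280 - 141*t) - 1*(-3679163) = (-280 - 141*(-207)) - 1*(-3679163) = (-280 + 29187) + 3679163 = 28907 + 3679163 = 3708070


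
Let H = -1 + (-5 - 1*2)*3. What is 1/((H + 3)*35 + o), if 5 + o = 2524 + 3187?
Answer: 1/5041 ≈ 0.00019837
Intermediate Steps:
H = -22 (H = -1 + (-5 - 2)*3 = -1 - 7*3 = -1 - 21 = -22)
o = 5706 (o = -5 + (2524 + 3187) = -5 + 5711 = 5706)
1/((H + 3)*35 + o) = 1/((-22 + 3)*35 + 5706) = 1/(-19*35 + 5706) = 1/(-665 + 5706) = 1/5041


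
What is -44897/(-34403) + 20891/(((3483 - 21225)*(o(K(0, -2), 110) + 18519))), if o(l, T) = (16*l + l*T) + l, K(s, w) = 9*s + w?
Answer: 1119115130849/857581126530 ≈ 1.3050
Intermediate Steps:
K(s, w) = w + 9*s
o(l, T) = 17*l + T*l (o(l, T) = (16*l + T*l) + l = 17*l + T*l)
-44897/(-34403) + 20891/(((3483 - 21225)*(o(K(0, -2), 110) + 18519))) = -44897/(-34403) + 20891/(((3483 - 21225)*((-2 + 9*0)*(17 + 110) + 18519))) = -44897*(-1/34403) + 20891/((-17742*((-2 + 0)*127 + 18519))) = 44897/34403 + 20891/((-17742*(-2*127 + 18519))) = 44897/34403 + 20891/((-17742*(-254 + 18519))) = 44897/34403 + 20891/((-17742*18265)) = 44897/34403 + 20891/(-324057630) = 44897/34403 + 20891*(-1/324057630) = 44897/34403 - 1607/24927510 = 1119115130849/857581126530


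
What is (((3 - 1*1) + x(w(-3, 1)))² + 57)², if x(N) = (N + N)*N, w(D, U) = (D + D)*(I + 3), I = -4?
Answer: 30614089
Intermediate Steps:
w(D, U) = -2*D (w(D, U) = (D + D)*(-4 + 3) = (2*D)*(-1) = -2*D)
x(N) = 2*N² (x(N) = (2*N)*N = 2*N²)
(((3 - 1*1) + x(w(-3, 1)))² + 57)² = (((3 - 1*1) + 2*(-2*(-3))²)² + 57)² = (((3 - 1) + 2*6²)² + 57)² = ((2 + 2*36)² + 57)² = ((2 + 72)² + 57)² = (74² + 57)² = (5476 + 57)² = 5533² = 30614089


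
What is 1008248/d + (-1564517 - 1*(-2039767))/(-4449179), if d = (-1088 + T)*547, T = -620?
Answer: -176067517764/148455755693 ≈ -1.1860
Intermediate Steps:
d = -934276 (d = (-1088 - 620)*547 = -1708*547 = -934276)
1008248/d + (-1564517 - 1*(-2039767))/(-4449179) = 1008248/(-934276) + (-1564517 - 1*(-2039767))/(-4449179) = 1008248*(-1/934276) + (-1564517 + 2039767)*(-1/4449179) = -252062/233569 + 475250*(-1/4449179) = -252062/233569 - 475250/4449179 = -176067517764/148455755693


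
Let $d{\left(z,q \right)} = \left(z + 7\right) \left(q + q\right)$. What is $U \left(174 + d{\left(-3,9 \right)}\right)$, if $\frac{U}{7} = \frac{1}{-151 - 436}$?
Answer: $- \frac{1722}{587} \approx -2.9336$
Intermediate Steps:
$d{\left(z,q \right)} = 2 q \left(7 + z\right)$ ($d{\left(z,q \right)} = \left(7 + z\right) 2 q = 2 q \left(7 + z\right)$)
$U = - \frac{7}{587}$ ($U = \frac{7}{-151 - 436} = \frac{7}{-587} = 7 \left(- \frac{1}{587}\right) = - \frac{7}{587} \approx -0.011925$)
$U \left(174 + d{\left(-3,9 \right)}\right) = - \frac{7 \left(174 + 2 \cdot 9 \left(7 - 3\right)\right)}{587} = - \frac{7 \left(174 + 2 \cdot 9 \cdot 4\right)}{587} = - \frac{7 \left(174 + 72\right)}{587} = \left(- \frac{7}{587}\right) 246 = - \frac{1722}{587}$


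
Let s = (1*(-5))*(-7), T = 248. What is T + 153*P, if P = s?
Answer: 5603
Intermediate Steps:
s = 35 (s = -5*(-7) = 35)
P = 35
T + 153*P = 248 + 153*35 = 248 + 5355 = 5603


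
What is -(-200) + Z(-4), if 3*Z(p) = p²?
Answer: 616/3 ≈ 205.33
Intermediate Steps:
Z(p) = p²/3
-(-200) + Z(-4) = -(-200) + (⅓)*(-4)² = -25*(-8) + (⅓)*16 = 200 + 16/3 = 616/3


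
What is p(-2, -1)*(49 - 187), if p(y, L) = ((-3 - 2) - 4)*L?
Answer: -1242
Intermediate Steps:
p(y, L) = -9*L (p(y, L) = (-5 - 4)*L = -9*L)
p(-2, -1)*(49 - 187) = (-9*(-1))*(49 - 187) = 9*(-138) = -1242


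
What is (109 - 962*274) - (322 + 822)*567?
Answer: -912127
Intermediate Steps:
(109 - 962*274) - (322 + 822)*567 = (109 - 263588) - 1144*567 = -263479 - 1*648648 = -263479 - 648648 = -912127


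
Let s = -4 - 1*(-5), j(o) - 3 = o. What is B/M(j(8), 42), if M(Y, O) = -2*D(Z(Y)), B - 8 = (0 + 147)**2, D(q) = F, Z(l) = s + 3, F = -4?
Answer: 21617/8 ≈ 2702.1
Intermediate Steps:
j(o) = 3 + o
s = 1 (s = -4 + 5 = 1)
Z(l) = 4 (Z(l) = 1 + 3 = 4)
D(q) = -4
B = 21617 (B = 8 + (0 + 147)**2 = 8 + 147**2 = 8 + 21609 = 21617)
M(Y, O) = 8 (M(Y, O) = -2*(-4) = 8)
B/M(j(8), 42) = 21617/8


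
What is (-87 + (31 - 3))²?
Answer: 3481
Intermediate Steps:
(-87 + (31 - 3))² = (-87 + 28)² = (-59)² = 3481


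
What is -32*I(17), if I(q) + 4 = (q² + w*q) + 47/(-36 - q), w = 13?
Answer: -856672/53 ≈ -16164.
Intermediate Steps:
I(q) = -4 + q² + 13*q + 47/(-36 - q) (I(q) = -4 + ((q² + 13*q) + 47/(-36 - q)) = -4 + (q² + 13*q + 47/(-36 - q)) = -4 + q² + 13*q + 47/(-36 - q))
-32*I(17) = -32*(-191 + 17³ + 49*17² + 464*17)/(36 + 17) = -32*(-191 + 4913 + 49*289 + 7888)/53 = -32*(-191 + 4913 + 14161 + 7888)/53 = -32*26771/53 = -856672/53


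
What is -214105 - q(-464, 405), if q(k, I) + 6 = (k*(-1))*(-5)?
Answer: -211779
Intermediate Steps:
q(k, I) = -6 + 5*k (q(k, I) = -6 + (k*(-1))*(-5) = -6 - k*(-5) = -6 + 5*k)
-214105 - q(-464, 405) = -214105 - (-6 + 5*(-464)) = -214105 - (-6 - 2320) = -214105 - 1*(-2326) = -214105 + 2326 = -211779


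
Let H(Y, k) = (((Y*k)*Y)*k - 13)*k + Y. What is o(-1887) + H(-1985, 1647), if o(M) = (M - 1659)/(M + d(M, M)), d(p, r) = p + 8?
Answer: 33147603835759376630/1883 ≈ 1.7604e+16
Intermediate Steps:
d(p, r) = 8 + p
H(Y, k) = Y + k*(-13 + Y²*k²) (H(Y, k) = ((k*Y²)*k - 13)*k + Y = (Y²*k² - 13)*k + Y = (-13 + Y²*k²)*k + Y = k*(-13 + Y²*k²) + Y = Y + k*(-13 + Y²*k²))
o(M) = (-1659 + M)/(8 + 2*M) (o(M) = (M - 1659)/(M + (8 + M)) = (-1659 + M)/(8 + 2*M))
o(-1887) + H(-1985, 1647) = (-1659 - 1887)/(2*(4 - 1887)) + (-1985 - 13*1647 + (-1985)²*1647³) = (½)*(-3546)/(-1883) + (-1985 - 21411 + 3940225*4467667023) = (½)*(-1/1883)*(-3546) + (-1985 - 21411 + 17603613295700175) = 1773/1883 + 17603613295676779 = 33147603835759376630/1883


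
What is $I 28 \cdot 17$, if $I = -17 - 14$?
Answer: $-14756$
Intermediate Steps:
$I = -31$
$I 28 \cdot 17 = \left(-31\right) 28 \cdot 17 = \left(-868\right) 17 = -14756$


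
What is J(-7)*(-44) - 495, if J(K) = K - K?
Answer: -495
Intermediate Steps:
J(K) = 0
J(-7)*(-44) - 495 = 0*(-44) - 495 = 0 - 495 = -495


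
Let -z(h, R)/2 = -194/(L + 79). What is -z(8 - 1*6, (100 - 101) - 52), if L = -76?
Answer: -388/3 ≈ -129.33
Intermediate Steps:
z(h, R) = 388/3 (z(h, R) = -(-388)/(-76 + 79) = -(-388)/3 = -2*(-194/3) = 388/3)
-z(8 - 1*6, (100 - 101) - 52) = -1*388/3 = -388/3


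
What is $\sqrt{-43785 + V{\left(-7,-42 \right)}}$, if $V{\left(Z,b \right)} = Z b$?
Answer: $i \sqrt{43491} \approx 208.54 i$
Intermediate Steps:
$\sqrt{-43785 + V{\left(-7,-42 \right)}} = \sqrt{-43785 - -294} = \sqrt{-43785 + 294} = \sqrt{-43491} = i \sqrt{43491}$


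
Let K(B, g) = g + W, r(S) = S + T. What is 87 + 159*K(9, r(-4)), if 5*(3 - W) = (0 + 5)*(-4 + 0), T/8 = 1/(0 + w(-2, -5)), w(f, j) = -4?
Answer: 246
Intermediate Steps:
T = -2 (T = 8/(0 - 4) = 8/(-4) = 8*(-¼) = -2)
W = 7 (W = 3 - (0 + 5)*(-4 + 0)/5 = 3 - (-4) = 3 - ⅕*(-20) = 3 + 4 = 7)
r(S) = -2 + S (r(S) = S - 2 = -2 + S)
K(B, g) = 7 + g (K(B, g) = g + 7 = 7 + g)
87 + 159*K(9, r(-4)) = 87 + 159*(7 + (-2 - 4)) = 87 + 159*(7 - 6) = 87 + 159*1 = 87 + 159 = 246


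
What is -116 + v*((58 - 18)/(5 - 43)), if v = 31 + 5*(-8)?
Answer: -2024/19 ≈ -106.53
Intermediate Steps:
v = -9 (v = 31 - 40 = -9)
-116 + v*((58 - 18)/(5 - 43)) = -116 - 9*(58 - 18)/(5 - 43) = -116 - 360/(-38) = -116 - 360*(-1)/38 = -116 - 9*(-20/19) = -116 + 180/19 = -2024/19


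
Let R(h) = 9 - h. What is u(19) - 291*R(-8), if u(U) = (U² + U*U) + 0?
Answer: -4225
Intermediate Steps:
u(U) = 2*U² (u(U) = (U² + U²) + 0 = 2*U² + 0 = 2*U²)
u(19) - 291*R(-8) = 2*19² - 291*(9 - 1*(-8)) = 2*361 - 291*(9 + 8) = 722 - 291*17 = 722 - 4947 = -4225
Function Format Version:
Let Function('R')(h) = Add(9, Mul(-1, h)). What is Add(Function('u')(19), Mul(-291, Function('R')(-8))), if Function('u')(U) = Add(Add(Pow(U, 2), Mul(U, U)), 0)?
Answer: -4225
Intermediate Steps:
Function('u')(U) = Mul(2, Pow(U, 2)) (Function('u')(U) = Add(Add(Pow(U, 2), Pow(U, 2)), 0) = Add(Mul(2, Pow(U, 2)), 0) = Mul(2, Pow(U, 2)))
Add(Function('u')(19), Mul(-291, Function('R')(-8))) = Add(Mul(2, Pow(19, 2)), Mul(-291, Add(9, Mul(-1, -8)))) = Add(Mul(2, 361), Mul(-291, Add(9, 8))) = Add(722, Mul(-291, 17)) = Add(722, -4947) = -4225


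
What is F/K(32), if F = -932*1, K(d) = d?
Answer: -233/8 ≈ -29.125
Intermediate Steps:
F = -932
F/K(32) = -932/32 = -932*1/32 = -233/8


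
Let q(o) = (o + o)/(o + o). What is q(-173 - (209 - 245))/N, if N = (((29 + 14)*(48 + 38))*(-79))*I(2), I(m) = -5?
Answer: 1/1460710 ≈ 6.8460e-7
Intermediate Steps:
q(o) = 1 (q(o) = (2*o)/((2*o)) = (2*o)*(1/(2*o)) = 1)
N = 1460710 (N = (((29 + 14)*(48 + 38))*(-79))*(-5) = ((43*86)*(-79))*(-5) = (3698*(-79))*(-5) = -292142*(-5) = 1460710)
q(-173 - (209 - 245))/N = 1/1460710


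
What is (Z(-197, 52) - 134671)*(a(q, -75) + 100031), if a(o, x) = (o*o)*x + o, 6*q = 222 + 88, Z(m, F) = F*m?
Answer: 14509710985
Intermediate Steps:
q = 155/3 (q = (222 + 88)/6 = (⅙)*310 = 155/3 ≈ 51.667)
a(o, x) = o + x*o² (a(o, x) = o²*x + o = x*o² + o = o + x*o²)
(Z(-197, 52) - 134671)*(a(q, -75) + 100031) = (52*(-197) - 134671)*(155*(1 + (155/3)*(-75))/3 + 100031) = (-10244 - 134671)*(155*(1 - 3875)/3 + 100031) = -144915*((155/3)*(-3874) + 100031) = -144915*(-600470/3 + 100031) = -144915*(-300377/3) = 14509710985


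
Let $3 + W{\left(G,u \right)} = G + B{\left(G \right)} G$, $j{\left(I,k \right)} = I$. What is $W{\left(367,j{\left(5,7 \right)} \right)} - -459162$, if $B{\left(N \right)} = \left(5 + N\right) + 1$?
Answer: $596417$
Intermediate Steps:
$B{\left(N \right)} = 6 + N$
$W{\left(G,u \right)} = -3 + G + G \left(6 + G\right)$ ($W{\left(G,u \right)} = -3 + \left(G + \left(6 + G\right) G\right) = -3 + \left(G + G \left(6 + G\right)\right) = -3 + G + G \left(6 + G\right)$)
$W{\left(367,j{\left(5,7 \right)} \right)} - -459162 = \left(-3 + 367 + 367 \left(6 + 367\right)\right) - -459162 = \left(-3 + 367 + 367 \cdot 373\right) + 459162 = \left(-3 + 367 + 136891\right) + 459162 = 137255 + 459162 = 596417$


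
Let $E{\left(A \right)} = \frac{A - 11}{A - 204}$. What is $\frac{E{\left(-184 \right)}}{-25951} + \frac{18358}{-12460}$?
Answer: $- \frac{46212227851}{31364897620} \approx -1.4734$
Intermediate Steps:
$E{\left(A \right)} = \frac{-11 + A}{-204 + A}$
$\frac{E{\left(-184 \right)}}{-25951} + \frac{18358}{-12460} = \frac{\frac{1}{-204 - 184} \left(-11 - 184\right)}{-25951} + \frac{18358}{-12460} = \frac{1}{-388} \left(-195\right) \left(- \frac{1}{25951}\right) + 18358 \left(- \frac{1}{12460}\right) = \left(- \frac{1}{388}\right) \left(-195\right) \left(- \frac{1}{25951}\right) - \frac{9179}{6230} = \frac{195}{388} \left(- \frac{1}{25951}\right) - \frac{9179}{6230} = - \frac{195}{10068988} - \frac{9179}{6230} = - \frac{46212227851}{31364897620}$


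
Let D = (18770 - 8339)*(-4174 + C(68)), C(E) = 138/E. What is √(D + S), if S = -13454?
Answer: I*√50322158762/34 ≈ 6597.8*I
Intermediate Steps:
D = -1479606057/34 (D = (18770 - 8339)*(-4174 + 138/68) = 10431*(-4174 + 138*(1/68)) = 10431*(-4174 + 69/34) = 10431*(-141847/34) = -1479606057/34 ≈ -4.3518e+7)
√(D + S) = √(-1479606057/34 - 13454) = √(-1480063493/34) = I*√50322158762/34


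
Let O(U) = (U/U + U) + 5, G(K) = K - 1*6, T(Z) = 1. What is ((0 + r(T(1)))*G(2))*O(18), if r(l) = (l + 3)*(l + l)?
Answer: -768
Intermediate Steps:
G(K) = -6 + K (G(K) = K - 6 = -6 + K)
r(l) = 2*l*(3 + l) (r(l) = (3 + l)*(2*l) = 2*l*(3 + l))
O(U) = 6 + U (O(U) = (1 + U) + 5 = 6 + U)
((0 + r(T(1)))*G(2))*O(18) = ((0 + 2*1*(3 + 1))*(-6 + 2))*(6 + 18) = ((0 + 2*1*4)*(-4))*24 = ((0 + 8)*(-4))*24 = (8*(-4))*24 = -32*24 = -768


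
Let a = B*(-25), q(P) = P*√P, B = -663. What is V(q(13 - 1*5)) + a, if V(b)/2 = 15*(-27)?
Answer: 15765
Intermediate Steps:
q(P) = P^(3/2)
V(b) = -810 (V(b) = 2*(15*(-27)) = 2*(-405) = -810)
a = 16575 (a = -663*(-25) = 16575)
V(q(13 - 1*5)) + a = -810 + 16575 = 15765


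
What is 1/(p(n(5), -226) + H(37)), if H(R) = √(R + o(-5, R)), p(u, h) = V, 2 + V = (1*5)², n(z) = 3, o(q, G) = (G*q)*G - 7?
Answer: 23/7344 - I*√6815/7344 ≈ 0.0031318 - 0.011241*I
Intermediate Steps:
o(q, G) = -7 + q*G² (o(q, G) = q*G² - 7 = -7 + q*G²)
V = 23 (V = -2 + (1*5)² = -2 + 5² = -2 + 25 = 23)
p(u, h) = 23
H(R) = √(-7 + R - 5*R²) (H(R) = √(R + (-7 - 5*R²)) = √(-7 + R - 5*R²))
1/(p(n(5), -226) + H(37)) = 1/(23 + √(-7 + 37 - 5*37²)) = 1/(23 + √(-7 + 37 - 5*1369)) = 1/(23 + √(-7 + 37 - 6845)) = 1/(23 + √(-6815)) = 1/(23 + I*√6815)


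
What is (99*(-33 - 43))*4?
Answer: -30096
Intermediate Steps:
(99*(-33 - 43))*4 = (99*(-76))*4 = -7524*4 = -30096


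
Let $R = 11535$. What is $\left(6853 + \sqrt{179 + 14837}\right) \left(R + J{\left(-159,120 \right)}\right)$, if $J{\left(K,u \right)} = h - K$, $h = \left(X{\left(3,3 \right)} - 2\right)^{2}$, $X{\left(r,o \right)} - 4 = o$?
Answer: $80310307 + 23438 \sqrt{3754} \approx 8.1746 \cdot 10^{7}$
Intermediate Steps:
$X{\left(r,o \right)} = 4 + o$
$h = 25$ ($h = \left(\left(4 + 3\right) - 2\right)^{2} = \left(7 - 2\right)^{2} = 5^{2} = 25$)
$J{\left(K,u \right)} = 25 - K$
$\left(6853 + \sqrt{179 + 14837}\right) \left(R + J{\left(-159,120 \right)}\right) = \left(6853 + \sqrt{179 + 14837}\right) \left(11535 + \left(25 - -159\right)\right) = \left(6853 + \sqrt{15016}\right) \left(11535 + \left(25 + 159\right)\right) = \left(6853 + 2 \sqrt{3754}\right) \left(11535 + 184\right) = \left(6853 + 2 \sqrt{3754}\right) 11719 = 80310307 + 23438 \sqrt{3754}$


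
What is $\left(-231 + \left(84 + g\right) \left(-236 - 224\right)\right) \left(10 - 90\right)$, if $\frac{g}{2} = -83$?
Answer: $-2999120$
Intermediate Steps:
$g = -166$ ($g = 2 \left(-83\right) = -166$)
$\left(-231 + \left(84 + g\right) \left(-236 - 224\right)\right) \left(10 - 90\right) = \left(-231 + \left(84 - 166\right) \left(-236 - 224\right)\right) \left(10 - 90\right) = \left(-231 - -37720\right) \left(10 - 90\right) = \left(-231 + 37720\right) \left(-80\right) = 37489 \left(-80\right) = -2999120$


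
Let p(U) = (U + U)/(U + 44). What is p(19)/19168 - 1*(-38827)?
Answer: 23443432003/603792 ≈ 38827.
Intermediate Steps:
p(U) = 2*U/(44 + U) (p(U) = (2*U)/(44 + U) = 2*U/(44 + U))
p(19)/19168 - 1*(-38827) = (2*19/(44 + 19))/19168 - 1*(-38827) = (2*19/63)*(1/19168) + 38827 = (2*19*(1/63))*(1/19168) + 38827 = (38/63)*(1/19168) + 38827 = 19/603792 + 38827 = 23443432003/603792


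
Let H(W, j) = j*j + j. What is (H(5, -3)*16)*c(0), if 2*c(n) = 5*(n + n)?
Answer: 0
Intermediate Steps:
H(W, j) = j + j² (H(W, j) = j² + j = j + j²)
c(n) = 5*n (c(n) = (5*(n + n))/2 = (5*(2*n))/2 = (10*n)/2 = 5*n)
(H(5, -3)*16)*c(0) = (-3*(1 - 3)*16)*(5*0) = (-3*(-2)*16)*0 = (6*16)*0 = 96*0 = 0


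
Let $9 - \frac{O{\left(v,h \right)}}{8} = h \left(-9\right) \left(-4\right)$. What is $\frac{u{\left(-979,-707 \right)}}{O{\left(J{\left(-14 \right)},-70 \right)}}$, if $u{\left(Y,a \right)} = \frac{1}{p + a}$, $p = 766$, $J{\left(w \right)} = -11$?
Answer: $\frac{1}{1193688} \approx 8.3774 \cdot 10^{-7}$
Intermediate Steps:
$O{\left(v,h \right)} = 72 - 288 h$ ($O{\left(v,h \right)} = 72 - 8 h \left(-9\right) \left(-4\right) = 72 - 8 - 9 h \left(-4\right) = 72 - 8 \cdot 36 h = 72 - 288 h$)
$u{\left(Y,a \right)} = \frac{1}{766 + a}$
$\frac{u{\left(-979,-707 \right)}}{O{\left(J{\left(-14 \right)},-70 \right)}} = \frac{1}{\left(766 - 707\right) \left(72 - -20160\right)} = \frac{1}{59 \left(72 + 20160\right)} = \frac{1}{59 \cdot 20232} = \frac{1}{59} \cdot \frac{1}{20232} = \frac{1}{1193688}$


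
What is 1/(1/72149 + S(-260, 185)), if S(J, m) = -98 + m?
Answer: 72149/6276964 ≈ 0.011494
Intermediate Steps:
1/(1/72149 + S(-260, 185)) = 1/(1/72149 + (-98 + 185)) = 1/(1/72149 + 87) = 1/(6276964/72149) = 72149/6276964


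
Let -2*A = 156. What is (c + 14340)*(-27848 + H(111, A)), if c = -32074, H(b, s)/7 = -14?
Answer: 495594364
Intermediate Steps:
A = -78 (A = -½*156 = -78)
H(b, s) = -98 (H(b, s) = 7*(-14) = -98)
(c + 14340)*(-27848 + H(111, A)) = (-32074 + 14340)*(-27848 - 98) = -17734*(-27946) = 495594364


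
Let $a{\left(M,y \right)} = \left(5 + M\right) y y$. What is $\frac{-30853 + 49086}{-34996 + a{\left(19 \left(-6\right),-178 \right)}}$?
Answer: $- \frac{18233}{3488552} \approx -0.0052265$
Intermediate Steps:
$a{\left(M,y \right)} = y^{2} \left(5 + M\right)$ ($a{\left(M,y \right)} = y \left(5 + M\right) y = y^{2} \left(5 + M\right)$)
$\frac{-30853 + 49086}{-34996 + a{\left(19 \left(-6\right),-178 \right)}} = \frac{-30853 + 49086}{-34996 + \left(-178\right)^{2} \left(5 + 19 \left(-6\right)\right)} = \frac{18233}{-34996 + 31684 \left(5 - 114\right)} = \frac{18233}{-34996 + 31684 \left(-109\right)} = \frac{18233}{-34996 - 3453556} = \frac{18233}{-3488552} = 18233 \left(- \frac{1}{3488552}\right) = - \frac{18233}{3488552}$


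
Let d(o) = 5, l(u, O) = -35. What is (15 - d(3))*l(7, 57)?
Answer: -350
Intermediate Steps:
(15 - d(3))*l(7, 57) = (15 - 1*5)*(-35) = (15 - 5)*(-35) = 10*(-35) = -350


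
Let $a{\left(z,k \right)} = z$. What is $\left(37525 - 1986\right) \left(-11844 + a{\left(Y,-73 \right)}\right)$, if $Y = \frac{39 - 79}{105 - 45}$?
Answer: $- \frac{1262842826}{3} \approx -4.2095 \cdot 10^{8}$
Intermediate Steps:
$Y = - \frac{2}{3}$ ($Y = - \frac{40}{60} = \left(-40\right) \frac{1}{60} = - \frac{2}{3} \approx -0.66667$)
$\left(37525 - 1986\right) \left(-11844 + a{\left(Y,-73 \right)}\right) = \left(37525 - 1986\right) \left(-11844 - \frac{2}{3}\right) = 35539 \left(- \frac{35534}{3}\right) = - \frac{1262842826}{3}$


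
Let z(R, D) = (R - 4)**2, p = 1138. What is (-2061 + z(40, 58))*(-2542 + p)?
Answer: 1074060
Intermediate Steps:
z(R, D) = (-4 + R)**2
(-2061 + z(40, 58))*(-2542 + p) = (-2061 + (-4 + 40)**2)*(-2542 + 1138) = (-2061 + 36**2)*(-1404) = (-2061 + 1296)*(-1404) = -765*(-1404) = 1074060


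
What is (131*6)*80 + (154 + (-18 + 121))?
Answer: 63137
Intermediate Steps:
(131*6)*80 + (154 + (-18 + 121)) = 786*80 + (154 + 103) = 62880 + 257 = 63137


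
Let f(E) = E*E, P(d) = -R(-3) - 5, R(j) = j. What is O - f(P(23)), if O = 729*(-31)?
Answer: -22603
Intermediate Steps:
O = -22599
P(d) = -2 (P(d) = -1*(-3) - 5 = 3 - 5 = -2)
f(E) = E²
O - f(P(23)) = -22599 - 1*(-2)² = -22599 - 1*4 = -22599 - 4 = -22603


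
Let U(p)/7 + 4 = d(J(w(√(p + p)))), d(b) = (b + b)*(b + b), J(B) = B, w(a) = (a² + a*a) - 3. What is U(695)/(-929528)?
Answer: -26991048/116191 ≈ -232.30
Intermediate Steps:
w(a) = -3 + 2*a² (w(a) = (a² + a²) - 3 = 2*a² - 3 = -3 + 2*a²)
d(b) = 4*b² (d(b) = (2*b)*(2*b) = 4*b²)
U(p) = -28 + 28*(-3 + 4*p)² (U(p) = -28 + 7*(4*(-3 + 2*(√(p + p))²)²) = -28 + 7*(4*(-3 + 2*(√(2*p))²)²) = -28 + 7*(4*(-3 + 2*(√2*√p)²)²) = -28 + 7*(4*(-3 + 2*(2*p))²) = -28 + 7*(4*(-3 + 4*p)²) = -28 + 28*(-3 + 4*p)²)
U(695)/(-929528) = (-28 + 28*(-3 + 4*695)²)/(-929528) = (-28 + 28*(-3 + 2780)²)*(-1/929528) = (-28 + 28*2777²)*(-1/929528) = (-28 + 28*7711729)*(-1/929528) = (-28 + 215928412)*(-1/929528) = 215928384*(-1/929528) = -26991048/116191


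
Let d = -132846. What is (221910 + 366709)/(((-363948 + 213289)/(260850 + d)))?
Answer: -75345586476/150659 ≈ -5.0011e+5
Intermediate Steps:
(221910 + 366709)/(((-363948 + 213289)/(260850 + d))) = (221910 + 366709)/(((-363948 + 213289)/(260850 - 132846))) = 588619/((-150659/128004)) = 588619/((-150659*1/128004)) = 588619/(-150659/128004) = 588619*(-128004/150659) = -75345586476/150659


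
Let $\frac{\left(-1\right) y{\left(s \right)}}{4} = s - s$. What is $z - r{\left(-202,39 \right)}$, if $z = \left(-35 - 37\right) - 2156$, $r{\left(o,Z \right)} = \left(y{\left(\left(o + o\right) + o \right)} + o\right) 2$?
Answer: $-1824$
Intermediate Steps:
$y{\left(s \right)} = 0$ ($y{\left(s \right)} = - 4 \left(s - s\right) = \left(-4\right) 0 = 0$)
$r{\left(o,Z \right)} = 2 o$ ($r{\left(o,Z \right)} = \left(0 + o\right) 2 = o 2 = 2 o$)
$z = -2228$ ($z = \left(-35 - 37\right) - 2156 = -72 - 2156 = -2228$)
$z - r{\left(-202,39 \right)} = -2228 - 2 \left(-202\right) = -2228 - -404 = -2228 + 404 = -1824$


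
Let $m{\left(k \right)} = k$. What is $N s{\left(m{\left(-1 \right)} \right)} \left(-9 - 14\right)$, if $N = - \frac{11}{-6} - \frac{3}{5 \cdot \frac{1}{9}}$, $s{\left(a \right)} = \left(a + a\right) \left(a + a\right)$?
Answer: $\frac{4922}{15} \approx 328.13$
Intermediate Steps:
$s{\left(a \right)} = 4 a^{2}$ ($s{\left(a \right)} = 2 a 2 a = 4 a^{2}$)
$N = - \frac{107}{30}$ ($N = \left(-11\right) \left(- \frac{1}{6}\right) - \frac{3}{5 \cdot \frac{1}{9}} = \frac{11}{6} - \frac{3}{\frac{5}{9}} = \frac{11}{6} - \frac{27}{5} = - \frac{107}{30} \approx -3.5667$)
$N s{\left(m{\left(-1 \right)} \right)} \left(-9 - 14\right) = - \frac{107 \cdot 4 \left(-1\right)^{2}}{30} \left(-9 - 14\right) = - \frac{107 \cdot 4 \cdot 1}{30} \left(-9 - 14\right) = \left(- \frac{107}{30}\right) 4 \left(-23\right) = \left(- \frac{214}{15}\right) \left(-23\right) = \frac{4922}{15}$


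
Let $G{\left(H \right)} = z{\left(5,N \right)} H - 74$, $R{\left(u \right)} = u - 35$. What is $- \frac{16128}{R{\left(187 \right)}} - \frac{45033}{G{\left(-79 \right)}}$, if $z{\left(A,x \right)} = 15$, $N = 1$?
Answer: $- \frac{1682517}{23921} \approx -70.336$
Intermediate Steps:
$R{\left(u \right)} = -35 + u$ ($R{\left(u \right)} = u - 35 = -35 + u$)
$G{\left(H \right)} = -74 + 15 H$ ($G{\left(H \right)} = 15 H - 74 = -74 + 15 H$)
$- \frac{16128}{R{\left(187 \right)}} - \frac{45033}{G{\left(-79 \right)}} = - \frac{16128}{-35 + 187} - \frac{45033}{-74 + 15 \left(-79\right)} = - \frac{16128}{152} - \frac{45033}{-74 - 1185} = \left(-16128\right) \frac{1}{152} - \frac{45033}{-1259} = - \frac{2016}{19} - - \frac{45033}{1259} = - \frac{2016}{19} + \frac{45033}{1259} = - \frac{1682517}{23921}$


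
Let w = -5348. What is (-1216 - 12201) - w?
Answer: -8069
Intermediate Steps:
(-1216 - 12201) - w = (-1216 - 12201) - 1*(-5348) = -13417 + 5348 = -8069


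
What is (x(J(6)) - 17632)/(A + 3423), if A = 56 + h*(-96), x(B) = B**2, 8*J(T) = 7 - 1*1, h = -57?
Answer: -282103/143216 ≈ -1.9698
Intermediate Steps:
J(T) = 3/4 (J(T) = (7 - 1*1)/8 = (7 - 1)/8 = (1/8)*6 = 3/4)
A = 5528 (A = 56 - 57*(-96) = 56 + 5472 = 5528)
(x(J(6)) - 17632)/(A + 3423) = ((3/4)**2 - 17632)/(5528 + 3423) = (9/16 - 17632)/8951 = -282103/16*1/8951 = -282103/143216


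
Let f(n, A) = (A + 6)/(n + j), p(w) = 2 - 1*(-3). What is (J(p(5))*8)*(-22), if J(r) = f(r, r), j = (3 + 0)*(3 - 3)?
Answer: -1936/5 ≈ -387.20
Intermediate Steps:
j = 0 (j = 3*0 = 0)
p(w) = 5 (p(w) = 2 + 3 = 5)
f(n, A) = (6 + A)/n (f(n, A) = (A + 6)/(n + 0) = (6 + A)/n)
J(r) = (6 + r)/r
(J(p(5))*8)*(-22) = (((6 + 5)/5)*8)*(-22) = (((1/5)*11)*8)*(-22) = ((11/5)*8)*(-22) = (88/5)*(-22) = -1936/5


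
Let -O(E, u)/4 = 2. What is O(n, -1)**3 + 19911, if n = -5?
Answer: 19399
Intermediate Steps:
O(E, u) = -8 (O(E, u) = -4*2 = -8)
O(n, -1)**3 + 19911 = (-8)**3 + 19911 = -512 + 19911 = 19399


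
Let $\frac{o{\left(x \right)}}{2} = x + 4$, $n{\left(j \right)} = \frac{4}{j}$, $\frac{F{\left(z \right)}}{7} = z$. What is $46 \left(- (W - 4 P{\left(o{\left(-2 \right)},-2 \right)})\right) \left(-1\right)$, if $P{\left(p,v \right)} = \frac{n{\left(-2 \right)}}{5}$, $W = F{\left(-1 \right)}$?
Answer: $- \frac{1242}{5} \approx -248.4$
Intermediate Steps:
$F{\left(z \right)} = 7 z$
$W = -7$ ($W = 7 \left(-1\right) = -7$)
$o{\left(x \right)} = 8 + 2 x$ ($o{\left(x \right)} = 2 \left(x + 4\right) = 2 \left(4 + x\right) = 8 + 2 x$)
$P{\left(p,v \right)} = - \frac{2}{5}$ ($P{\left(p,v \right)} = \frac{4 \frac{1}{-2}}{5} = 4 \left(- \frac{1}{2}\right) \frac{1}{5} = \left(-2\right) \frac{1}{5} = - \frac{2}{5}$)
$46 \left(- (W - 4 P{\left(o{\left(-2 \right)},-2 \right)})\right) \left(-1\right) = 46 \left(- (-7 - - \frac{8}{5})\right) \left(-1\right) = 46 \left(- (-7 + \frac{8}{5})\right) \left(-1\right) = 46 \left(\left(-1\right) \left(- \frac{27}{5}\right)\right) \left(-1\right) = 46 \cdot \frac{27}{5} \left(-1\right) = \frac{1242}{5} \left(-1\right) = - \frac{1242}{5}$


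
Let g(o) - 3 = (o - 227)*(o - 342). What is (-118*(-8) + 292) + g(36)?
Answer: 59685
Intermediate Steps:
g(o) = 3 + (-342 + o)*(-227 + o) (g(o) = 3 + (o - 227)*(o - 342) = 3 + (-227 + o)*(-342 + o) = 3 + (-342 + o)*(-227 + o))
(-118*(-8) + 292) + g(36) = (-118*(-8) + 292) + (77637 + 36**2 - 569*36) = (944 + 292) + (77637 + 1296 - 20484) = 1236 + 58449 = 59685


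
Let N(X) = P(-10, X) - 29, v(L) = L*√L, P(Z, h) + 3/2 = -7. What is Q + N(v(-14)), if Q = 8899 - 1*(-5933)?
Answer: 29589/2 ≈ 14795.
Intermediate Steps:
Q = 14832 (Q = 8899 + 5933 = 14832)
P(Z, h) = -17/2 (P(Z, h) = -3/2 - 7 = -17/2)
v(L) = L^(3/2)
N(X) = -75/2 (N(X) = -17/2 - 29 = -75/2)
Q + N(v(-14)) = 14832 - 75/2 = 29589/2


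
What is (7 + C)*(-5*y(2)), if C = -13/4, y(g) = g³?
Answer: -150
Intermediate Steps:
C = -13/4 (C = -13*¼ = -13/4 ≈ -3.2500)
(7 + C)*(-5*y(2)) = (7 - 13/4)*(-5*2³) = 15*(-5*8)/4 = (15/4)*(-40) = -150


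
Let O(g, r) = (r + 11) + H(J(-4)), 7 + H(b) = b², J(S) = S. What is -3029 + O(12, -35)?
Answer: -3044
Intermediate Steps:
H(b) = -7 + b²
O(g, r) = 20 + r (O(g, r) = (r + 11) + (-7 + (-4)²) = (11 + r) + (-7 + 16) = (11 + r) + 9 = 20 + r)
-3029 + O(12, -35) = -3029 + (20 - 35) = -3029 - 15 = -3044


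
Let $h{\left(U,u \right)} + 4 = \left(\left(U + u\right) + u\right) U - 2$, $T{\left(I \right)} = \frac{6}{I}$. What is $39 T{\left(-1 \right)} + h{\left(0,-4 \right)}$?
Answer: $-240$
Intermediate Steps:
$h{\left(U,u \right)} = -6 + U \left(U + 2 u\right)$ ($h{\left(U,u \right)} = -4 + \left(\left(\left(U + u\right) + u\right) U - 2\right) = -4 + \left(\left(U + 2 u\right) U - 2\right) = -4 + \left(U \left(U + 2 u\right) - 2\right) = -4 + \left(-2 + U \left(U + 2 u\right)\right) = -6 + U \left(U + 2 u\right)$)
$39 T{\left(-1 \right)} + h{\left(0,-4 \right)} = 39 \frac{6}{-1} + \left(-6 + 0^{2} + 2 \cdot 0 \left(-4\right)\right) = 39 \cdot 6 \left(-1\right) + \left(-6 + 0 + 0\right) = 39 \left(-6\right) - 6 = -234 - 6 = -240$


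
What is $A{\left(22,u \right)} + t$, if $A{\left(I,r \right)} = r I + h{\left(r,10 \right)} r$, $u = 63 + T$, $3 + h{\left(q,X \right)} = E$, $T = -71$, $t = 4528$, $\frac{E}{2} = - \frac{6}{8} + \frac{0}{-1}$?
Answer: $4388$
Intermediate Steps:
$E = - \frac{3}{2}$ ($E = 2 \left(- \frac{6}{8} + \frac{0}{-1}\right) = 2 \left(\left(-6\right) \frac{1}{8} + 0 \left(-1\right)\right) = 2 \left(- \frac{3}{4} + 0\right) = 2 \left(- \frac{3}{4}\right) = - \frac{3}{2} \approx -1.5$)
$h{\left(q,X \right)} = - \frac{9}{2}$ ($h{\left(q,X \right)} = -3 - \frac{3}{2} = - \frac{9}{2}$)
$u = -8$ ($u = 63 - 71 = -8$)
$A{\left(I,r \right)} = - \frac{9 r}{2} + I r$ ($A{\left(I,r \right)} = r I - \frac{9 r}{2} = I r - \frac{9 r}{2} = - \frac{9 r}{2} + I r$)
$A{\left(22,u \right)} + t = \frac{1}{2} \left(-8\right) \left(-9 + 2 \cdot 22\right) + 4528 = \frac{1}{2} \left(-8\right) \left(-9 + 44\right) + 4528 = \frac{1}{2} \left(-8\right) 35 + 4528 = -140 + 4528 = 4388$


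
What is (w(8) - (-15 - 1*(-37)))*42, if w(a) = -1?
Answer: -966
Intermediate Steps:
(w(8) - (-15 - 1*(-37)))*42 = (-1 - (-15 - 1*(-37)))*42 = (-1 - (-15 + 37))*42 = (-1 - 1*22)*42 = (-1 - 22)*42 = -23*42 = -966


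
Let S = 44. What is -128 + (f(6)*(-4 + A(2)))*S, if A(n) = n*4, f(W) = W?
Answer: 928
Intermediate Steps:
A(n) = 4*n
-128 + (f(6)*(-4 + A(2)))*S = -128 + (6*(-4 + 4*2))*44 = -128 + (6*(-4 + 8))*44 = -128 + (6*4)*44 = -128 + 24*44 = -128 + 1056 = 928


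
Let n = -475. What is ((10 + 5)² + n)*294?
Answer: -73500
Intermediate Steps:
((10 + 5)² + n)*294 = ((10 + 5)² - 475)*294 = (15² - 475)*294 = (225 - 475)*294 = -250*294 = -73500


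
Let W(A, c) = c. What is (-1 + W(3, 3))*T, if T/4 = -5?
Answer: -40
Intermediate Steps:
T = -20 (T = 4*(-5) = -20)
(-1 + W(3, 3))*T = (-1 + 3)*(-20) = 2*(-20) = -40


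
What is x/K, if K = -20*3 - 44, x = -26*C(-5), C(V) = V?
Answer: -5/4 ≈ -1.2500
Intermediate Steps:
x = 130 (x = -26*(-5) = 130)
K = -104 (K = -60 - 44 = -104)
x/K = 130/(-104) = 130*(-1/104) = -5/4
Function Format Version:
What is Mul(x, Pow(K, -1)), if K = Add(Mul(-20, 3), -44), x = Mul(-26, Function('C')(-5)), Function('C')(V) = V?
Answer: Rational(-5, 4) ≈ -1.2500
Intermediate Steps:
x = 130 (x = Mul(-26, -5) = 130)
K = -104 (K = Add(-60, -44) = -104)
Mul(x, Pow(K, -1)) = Mul(130, Pow(-104, -1)) = Mul(130, Rational(-1, 104)) = Rational(-5, 4)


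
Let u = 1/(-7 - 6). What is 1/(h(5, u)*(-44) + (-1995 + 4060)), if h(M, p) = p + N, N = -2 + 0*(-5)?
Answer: 13/28033 ≈ 0.00046374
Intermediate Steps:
u = -1/13 (u = 1/(-13) = -1/13 ≈ -0.076923)
N = -2 (N = -2 + 0 = -2)
h(M, p) = -2 + p (h(M, p) = p - 2 = -2 + p)
1/(h(5, u)*(-44) + (-1995 + 4060)) = 1/((-2 - 1/13)*(-44) + (-1995 + 4060)) = 1/(-27/13*(-44) + 2065) = 1/(1188/13 + 2065) = 1/(28033/13) = 13/28033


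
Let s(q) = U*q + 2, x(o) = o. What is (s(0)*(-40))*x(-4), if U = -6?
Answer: 320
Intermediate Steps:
s(q) = 2 - 6*q (s(q) = -6*q + 2 = 2 - 6*q)
(s(0)*(-40))*x(-4) = ((2 - 6*0)*(-40))*(-4) = ((2 + 0)*(-40))*(-4) = (2*(-40))*(-4) = -80*(-4) = 320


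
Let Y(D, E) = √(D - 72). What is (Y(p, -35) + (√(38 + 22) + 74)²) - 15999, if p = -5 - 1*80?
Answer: -10463 + 296*√15 + I*√157 ≈ -9316.6 + 12.53*I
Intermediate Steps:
p = -85 (p = -5 - 80 = -85)
Y(D, E) = √(-72 + D)
(Y(p, -35) + (√(38 + 22) + 74)²) - 15999 = (√(-72 - 85) + (√(38 + 22) + 74)²) - 15999 = (√(-157) + (√60 + 74)²) - 15999 = (I*√157 + (2*√15 + 74)²) - 15999 = (I*√157 + (74 + 2*√15)²) - 15999 = ((74 + 2*√15)² + I*√157) - 15999 = -15999 + (74 + 2*√15)² + I*√157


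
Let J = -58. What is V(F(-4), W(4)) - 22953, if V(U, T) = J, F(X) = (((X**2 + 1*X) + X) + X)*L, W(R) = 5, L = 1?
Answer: -23011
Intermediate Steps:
F(X) = X**2 + 3*X (F(X) = (((X**2 + 1*X) + X) + X)*1 = (((X**2 + X) + X) + X)*1 = (((X + X**2) + X) + X)*1 = ((X**2 + 2*X) + X)*1 = (X**2 + 3*X)*1 = X**2 + 3*X)
V(U, T) = -58
V(F(-4), W(4)) - 22953 = -58 - 22953 = -23011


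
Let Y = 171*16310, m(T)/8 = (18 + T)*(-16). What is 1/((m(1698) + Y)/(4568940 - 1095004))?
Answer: 1736968/1284681 ≈ 1.3521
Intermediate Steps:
m(T) = -2304 - 128*T (m(T) = 8*((18 + T)*(-16)) = 8*(-288 - 16*T) = -2304 - 128*T)
Y = 2789010
1/((m(1698) + Y)/(4568940 - 1095004)) = 1/(((-2304 - 128*1698) + 2789010)/(4568940 - 1095004)) = 1/(((-2304 - 217344) + 2789010)/3473936) = 1/((-219648 + 2789010)*(1/3473936)) = 1/(2569362*(1/3473936)) = 1/(1284681/1736968) = 1736968/1284681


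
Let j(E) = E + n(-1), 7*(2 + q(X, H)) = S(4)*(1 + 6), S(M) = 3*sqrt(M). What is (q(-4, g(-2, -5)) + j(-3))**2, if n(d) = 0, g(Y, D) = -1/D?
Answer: 1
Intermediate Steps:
q(X, H) = 4 (q(X, H) = -2 + ((3*sqrt(4))*(1 + 6))/7 = -2 + ((3*2)*7)/7 = -2 + (6*7)/7 = -2 + (1/7)*42 = -2 + 6 = 4)
j(E) = E (j(E) = E + 0 = E)
(q(-4, g(-2, -5)) + j(-3))**2 = (4 - 3)**2 = 1**2 = 1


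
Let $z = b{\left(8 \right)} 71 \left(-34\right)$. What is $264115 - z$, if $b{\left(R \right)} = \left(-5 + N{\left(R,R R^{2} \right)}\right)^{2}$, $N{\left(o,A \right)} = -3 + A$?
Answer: $613458739$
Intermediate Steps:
$b{\left(R \right)} = \left(-8 + R^{3}\right)^{2}$ ($b{\left(R \right)} = \left(-5 + \left(-3 + R R^{2}\right)\right)^{2} = \left(-5 + \left(-3 + R^{3}\right)\right)^{2} = \left(-8 + R^{3}\right)^{2}$)
$z = -613194624$ ($z = \left(-8 + 8^{3}\right)^{2} \cdot 71 \left(-34\right) = \left(-8 + 512\right)^{2} \cdot 71 \left(-34\right) = 504^{2} \cdot 71 \left(-34\right) = 254016 \cdot 71 \left(-34\right) = 18035136 \left(-34\right) = -613194624$)
$264115 - z = 264115 - -613194624 = 264115 + 613194624 = 613458739$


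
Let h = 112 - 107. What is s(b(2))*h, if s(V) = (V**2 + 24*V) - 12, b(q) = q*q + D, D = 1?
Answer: 665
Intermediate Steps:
b(q) = 1 + q**2 (b(q) = q*q + 1 = q**2 + 1 = 1 + q**2)
s(V) = -12 + V**2 + 24*V
h = 5
s(b(2))*h = (-12 + (1 + 2**2)**2 + 24*(1 + 2**2))*5 = (-12 + (1 + 4)**2 + 24*(1 + 4))*5 = (-12 + 5**2 + 24*5)*5 = (-12 + 25 + 120)*5 = 133*5 = 665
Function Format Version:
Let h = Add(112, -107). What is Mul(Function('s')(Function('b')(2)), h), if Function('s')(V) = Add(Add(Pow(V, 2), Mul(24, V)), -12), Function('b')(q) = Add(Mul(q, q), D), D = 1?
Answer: 665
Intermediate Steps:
Function('b')(q) = Add(1, Pow(q, 2)) (Function('b')(q) = Add(Mul(q, q), 1) = Add(Pow(q, 2), 1) = Add(1, Pow(q, 2)))
Function('s')(V) = Add(-12, Pow(V, 2), Mul(24, V))
h = 5
Mul(Function('s')(Function('b')(2)), h) = Mul(Add(-12, Pow(Add(1, Pow(2, 2)), 2), Mul(24, Add(1, Pow(2, 2)))), 5) = Mul(Add(-12, Pow(Add(1, 4), 2), Mul(24, Add(1, 4))), 5) = Mul(Add(-12, Pow(5, 2), Mul(24, 5)), 5) = Mul(Add(-12, 25, 120), 5) = Mul(133, 5) = 665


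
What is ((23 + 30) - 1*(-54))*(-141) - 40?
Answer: -15127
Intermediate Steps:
((23 + 30) - 1*(-54))*(-141) - 40 = (53 + 54)*(-141) - 40 = 107*(-141) - 40 = -15087 - 40 = -15127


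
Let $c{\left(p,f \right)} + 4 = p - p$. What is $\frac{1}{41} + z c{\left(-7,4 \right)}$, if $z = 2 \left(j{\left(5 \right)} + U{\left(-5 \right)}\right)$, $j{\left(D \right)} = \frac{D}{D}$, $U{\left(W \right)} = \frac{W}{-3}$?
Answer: $- \frac{2621}{123} \approx -21.309$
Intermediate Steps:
$c{\left(p,f \right)} = -4$ ($c{\left(p,f \right)} = -4 + \left(p - p\right) = -4 + 0 = -4$)
$U{\left(W \right)} = - \frac{W}{3}$ ($U{\left(W \right)} = W \left(- \frac{1}{3}\right) = - \frac{W}{3}$)
$j{\left(D \right)} = 1$
$z = \frac{16}{3}$ ($z = 2 \left(1 - - \frac{5}{3}\right) = 2 \left(1 + \frac{5}{3}\right) = 2 \cdot \frac{8}{3} = \frac{16}{3} \approx 5.3333$)
$\frac{1}{41} + z c{\left(-7,4 \right)} = \frac{1}{41} + \frac{16}{3} \left(-4\right) = \frac{1}{41} - \frac{64}{3} = - \frac{2621}{123}$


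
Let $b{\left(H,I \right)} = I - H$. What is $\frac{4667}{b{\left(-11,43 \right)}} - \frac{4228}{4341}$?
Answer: $\frac{6677045}{78138} \approx 85.452$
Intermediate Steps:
$\frac{4667}{b{\left(-11,43 \right)}} - \frac{4228}{4341} = \frac{4667}{43 - -11} - \frac{4228}{4341} = \frac{4667}{43 + 11} - \frac{4228}{4341} = \frac{4667}{54} - \frac{4228}{4341} = \frac{6677045}{78138}$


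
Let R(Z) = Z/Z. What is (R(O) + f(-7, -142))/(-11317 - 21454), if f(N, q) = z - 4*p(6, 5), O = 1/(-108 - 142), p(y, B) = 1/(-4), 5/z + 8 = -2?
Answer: -3/65542 ≈ -4.5772e-5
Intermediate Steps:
z = -½ (z = 5/(-8 - 2) = 5/(-10) = 5*(-⅒) = -½ ≈ -0.50000)
p(y, B) = -¼ (p(y, B) = 1*(-¼) = -¼)
O = -1/250 (O = 1/(-250) = -1/250 ≈ -0.0040000)
R(Z) = 1
f(N, q) = ½ (f(N, q) = -½ - 4*(-¼) = -½ + 1 = ½)
(R(O) + f(-7, -142))/(-11317 - 21454) = (1 + ½)/(-11317 - 21454) = (3/2)/(-32771) = (3/2)*(-1/32771) = -3/65542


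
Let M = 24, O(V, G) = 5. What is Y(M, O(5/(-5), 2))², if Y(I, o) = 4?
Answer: 16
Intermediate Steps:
Y(M, O(5/(-5), 2))² = 4² = 16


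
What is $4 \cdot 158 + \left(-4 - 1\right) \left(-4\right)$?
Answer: $652$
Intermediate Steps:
$4 \cdot 158 + \left(-4 - 1\right) \left(-4\right) = 632 - -20 = 632 + 20 = 652$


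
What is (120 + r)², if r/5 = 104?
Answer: 409600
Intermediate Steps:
r = 520 (r = 5*104 = 520)
(120 + r)² = (120 + 520)² = 640² = 409600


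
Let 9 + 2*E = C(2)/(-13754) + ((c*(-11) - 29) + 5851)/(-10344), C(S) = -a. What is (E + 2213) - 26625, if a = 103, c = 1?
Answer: -1157936160545/47423792 ≈ -24417.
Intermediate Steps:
C(S) = -103 (C(S) = -1*103 = -103)
E = -226550241/47423792 (E = -9/2 + (-103/(-13754) + ((1*(-11) - 29) + 5851)/(-10344))/2 = -9/2 + (-103*(-1/13754) + ((-11 - 29) + 5851)*(-1/10344))/2 = -9/2 + (103/13754 + (-40 + 5851)*(-1/10344))/2 = -9/2 + (103/13754 + 5811*(-1/10344))/2 = -9/2 + (103/13754 - 1937/3448)/2 = -9/2 + (½)*(-13143177/23711896) = -9/2 - 13143177/47423792 = -226550241/47423792 ≈ -4.7771)
(E + 2213) - 26625 = (-226550241/47423792 + 2213) - 26625 = 104722301455/47423792 - 26625 = -1157936160545/47423792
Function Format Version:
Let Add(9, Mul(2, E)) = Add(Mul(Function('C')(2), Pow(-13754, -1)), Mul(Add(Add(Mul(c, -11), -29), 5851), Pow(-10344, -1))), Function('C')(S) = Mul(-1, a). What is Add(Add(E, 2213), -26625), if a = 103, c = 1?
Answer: Rational(-1157936160545, 47423792) ≈ -24417.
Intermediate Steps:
Function('C')(S) = -103 (Function('C')(S) = Mul(-1, 103) = -103)
E = Rational(-226550241, 47423792) (E = Add(Rational(-9, 2), Mul(Rational(1, 2), Add(Mul(-103, Pow(-13754, -1)), Mul(Add(Add(Mul(1, -11), -29), 5851), Pow(-10344, -1))))) = Add(Rational(-9, 2), Mul(Rational(1, 2), Add(Mul(-103, Rational(-1, 13754)), Mul(Add(Add(-11, -29), 5851), Rational(-1, 10344))))) = Add(Rational(-9, 2), Mul(Rational(1, 2), Add(Rational(103, 13754), Mul(Add(-40, 5851), Rational(-1, 10344))))) = Add(Rational(-9, 2), Mul(Rational(1, 2), Add(Rational(103, 13754), Mul(5811, Rational(-1, 10344))))) = Add(Rational(-9, 2), Mul(Rational(1, 2), Add(Rational(103, 13754), Rational(-1937, 3448)))) = Add(Rational(-9, 2), Mul(Rational(1, 2), Rational(-13143177, 23711896))) = Add(Rational(-9, 2), Rational(-13143177, 47423792)) = Rational(-226550241, 47423792) ≈ -4.7771)
Add(Add(E, 2213), -26625) = Add(Add(Rational(-226550241, 47423792), 2213), -26625) = Add(Rational(104722301455, 47423792), -26625) = Rational(-1157936160545, 47423792)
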